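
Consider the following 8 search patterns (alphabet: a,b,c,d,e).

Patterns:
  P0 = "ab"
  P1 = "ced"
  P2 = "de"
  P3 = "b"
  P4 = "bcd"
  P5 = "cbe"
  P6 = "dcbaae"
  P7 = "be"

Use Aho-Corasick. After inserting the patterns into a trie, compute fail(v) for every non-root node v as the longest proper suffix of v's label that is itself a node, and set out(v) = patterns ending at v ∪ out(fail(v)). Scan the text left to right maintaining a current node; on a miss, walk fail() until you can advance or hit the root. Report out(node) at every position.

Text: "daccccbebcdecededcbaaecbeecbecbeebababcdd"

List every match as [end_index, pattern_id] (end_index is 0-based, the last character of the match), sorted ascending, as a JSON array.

Build automaton:
Trie (insert patterns):
  n0 'ε': a→1 b→8 c→3 d→6
  n1 'a': b→2
  n2 'ab': ·  [P0 ends]
  n3 'c': b→11 e→4
  n4 'ce': d→5
  n5 'ced': ·  [P1 ends]
  n6 'd': c→13 e→7
  n7 'de': ·  [P2 ends]
  n8 'b': c→9 e→18  [P3 ends]
  n9 'bc': d→10
  n10 'bcd': ·  [P4 ends]
  n11 'cb': e→12
  n12 'cbe': ·  [P5 ends]
  n13 'dc': b→14
  n14 'dcb': a→15
  n15 'dcba': a→16
  n16 'dcbaa': e→17
  n17 'dcbaae': ·  [P6 ends]
  n18 'be': ·  [P7 ends]

BFS fail/out derivation:
  fail(1) 'a': from fail(0)=0 chase 'a': 0 ⇒ 0;  out=∅∪out(0)=∅
  fail(3) 'c': from fail(0)=0 chase 'c': 0 ⇒ 0;  out=∅∪out(0)=∅
  fail(6) 'd': from fail(0)=0 chase 'd': 0 ⇒ 0;  out=∅∪out(0)=∅
  fail(8) 'b': from fail(0)=0 chase 'b': 0 ⇒ 0;  out={3}∪out(0)={3}
  fail(2) 'ab': from fail(1)=0 chase 'b': 0 ⇒ 8;  out={0}∪out(8)={0,3}
  fail(4) 'ce': from fail(3)=0 chase 'e': 0 ⇒ 0;  out=∅∪out(0)=∅
  fail(7) 'de': from fail(6)=0 chase 'e': 0 ⇒ 0;  out={2}∪out(0)={2}
  fail(9) 'bc': from fail(8)=0 chase 'c': 0 ⇒ 3;  out=∅∪out(3)=∅
  fail(11) 'cb': from fail(3)=0 chase 'b': 0 ⇒ 8;  out=∅∪out(8)={3}
  fail(13) 'dc': from fail(6)=0 chase 'c': 0 ⇒ 3;  out=∅∪out(3)=∅
  fail(18) 'be': from fail(8)=0 chase 'e': 0 ⇒ 0;  out={7}∪out(0)={7}
  fail(5) 'ced': from fail(4)=0 chase 'd': 0 ⇒ 6;  out={1}∪out(6)={1}
  fail(10) 'bcd': from fail(9)=3 chase 'd': 3→0 ⇒ 6;  out={4}∪out(6)={4}
  fail(12) 'cbe': from fail(11)=8 chase 'e': 8 ⇒ 18;  out={5}∪out(18)={5,7}
  fail(14) 'dcb': from fail(13)=3 chase 'b': 3 ⇒ 11;  out=∅∪out(11)={3}
  fail(15) 'dcba': from fail(14)=11 chase 'a': 11→8→0 ⇒ 1;  out=∅∪out(1)=∅
  fail(16) 'dcbaa': from fail(15)=1 chase 'a': 1→0 ⇒ 1;  out=∅∪out(1)=∅
  fail(17) 'dcbaae': from fail(16)=1 chase 'e': 1→0 ⇒ 0;  out={6}∪out(0)={6}

Scan:
[0] read 'd'  n0⇒n6
[1] read 'a'  n6⇒n1 ·f
[2] read 'c'  n1⇒n3 ·f
[3] read 'c'  n3⇒n3 ·f
[4] read 'c'  n3⇒n3 ·f
[5] read 'c'  n3⇒n3 ·f
[6] read 'b'  n3⇒n11  → match P3@[6:6]
[7] read 'e'  n11⇒n12  → match P5@[5:7],P7@[6:7]
[8] read 'b'  n12⇒n8 ·f  → match P3@[8:8]
[9] read 'c'  n8⇒n9
[10] read 'd'  n9⇒n10  → match P4@[8:10]
[11] read 'e'  n10⇒n7 ·f  → match P2@[10:11]
[12] read 'c'  n7⇒n3 ·f
[13] read 'e'  n3⇒n4
[14] read 'd'  n4⇒n5  → match P1@[12:14]
[15] read 'e'  n5⇒n7 ·f  → match P2@[14:15]
[16] read 'd'  n7⇒n6 ·f
[17] read 'c'  n6⇒n13
[18] read 'b'  n13⇒n14  → match P3@[18:18]
[19] read 'a'  n14⇒n15
[20] read 'a'  n15⇒n16
[21] read 'e'  n16⇒n17  → match P6@[16:21]
[22] read 'c'  n17⇒n3 ·f
[23] read 'b'  n3⇒n11  → match P3@[23:23]
[24] read 'e'  n11⇒n12  → match P5@[22:24],P7@[23:24]
[25] read 'e'  n12⇒n0 ·f
[26] read 'c'  n0⇒n3
[27] read 'b'  n3⇒n11  → match P3@[27:27]
[28] read 'e'  n11⇒n12  → match P5@[26:28],P7@[27:28]
[29] read 'c'  n12⇒n3 ·f
[30] read 'b'  n3⇒n11  → match P3@[30:30]
[31] read 'e'  n11⇒n12  → match P5@[29:31],P7@[30:31]
[32] read 'e'  n12⇒n0 ·f
[33] read 'b'  n0⇒n8  → match P3@[33:33]
[34] read 'a'  n8⇒n1 ·f
[35] read 'b'  n1⇒n2  → match P0@[34:35],P3@[35:35]
[36] read 'a'  n2⇒n1 ·f
[37] read 'b'  n1⇒n2  → match P0@[36:37],P3@[37:37]
[38] read 'c'  n2⇒n9 ·f
[39] read 'd'  n9⇒n10  → match P4@[37:39]
[40] read 'd'  n10⇒n6 ·f

Result: [[6,3],[7,5],[7,7],[8,3],[10,4],[11,2],[14,1],[15,2],[18,3],[21,6],[23,3],[24,5],[24,7],[27,3],[28,5],[28,7],[30,3],[31,5],[31,7],[33,3],[35,0],[35,3],[37,0],[37,3],[39,4]]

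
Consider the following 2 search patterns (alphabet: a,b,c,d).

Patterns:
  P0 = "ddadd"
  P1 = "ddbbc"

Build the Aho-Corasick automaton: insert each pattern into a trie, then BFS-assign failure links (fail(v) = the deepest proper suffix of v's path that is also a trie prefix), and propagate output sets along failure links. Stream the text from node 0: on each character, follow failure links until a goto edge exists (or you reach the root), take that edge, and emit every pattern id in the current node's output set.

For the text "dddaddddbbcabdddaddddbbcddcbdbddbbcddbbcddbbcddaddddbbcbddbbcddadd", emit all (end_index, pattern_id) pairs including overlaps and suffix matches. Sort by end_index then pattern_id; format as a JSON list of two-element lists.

Build automaton:
Trie nodes:
  0='ε' goto d→1
  1='d' goto d→2
  2='dd' goto a→3 b→6
  3='dda' goto d→4
  4='ddad' goto d→5
  5='ddadd' goto ·  [P0 ends]
  6='ddb' goto b→7
  7='ddbb' goto c→8
  8='ddbbc' goto ·  [P1 ends]

BFS fail/out derivation:
  fail(1) 'd': from fail(0)=0 chase 'd': 0 ⇒ 0;  out=∅∪out(0)=∅
  fail(2) 'dd': from fail(1)=0 chase 'd': 0 ⇒ 1;  out=∅∪out(1)=∅
  fail(3) 'dda': from fail(2)=1 chase 'a': 1→0 ⇒ 0;  out=∅∪out(0)=∅
  fail(6) 'ddb': from fail(2)=1 chase 'b': 1→0 ⇒ 0;  out=∅∪out(0)=∅
  fail(4) 'ddad': from fail(3)=0 chase 'd': 0 ⇒ 1;  out=∅∪out(1)=∅
  fail(7) 'ddbb': from fail(6)=0 chase 'b': 0 ⇒ 0;  out=∅∪out(0)=∅
  fail(5) 'ddadd': from fail(4)=1 chase 'd': 1 ⇒ 2;  out={0}∪out(2)={0}
  fail(8) 'ddbbc': from fail(7)=0 chase 'c': 0 ⇒ 0;  out={1}∪out(0)={1}

Text stream:
i=0 'd': node 0→1
i=1 'd': node 1→2
i=2 'd': node 2→2 (via fail)
i=3 'a': node 2→3
i=4 'd': node 3→4
i=5 'd': node 4→5  emit P0@[1:5]
i=6 'd': node 5→2 (via fail)
i=7 'd': node 2→2 (via fail)
i=8 'b': node 2→6
i=9 'b': node 6→7
i=10 'c': node 7→8  emit P1@[6:10]
i=11 'a': node 8→0 (via fail)
i=12 'b': node 0→0
i=13 'd': node 0→1
i=14 'd': node 1→2
i=15 'd': node 2→2 (via fail)
i=16 'a': node 2→3
i=17 'd': node 3→4
i=18 'd': node 4→5  emit P0@[14:18]
i=19 'd': node 5→2 (via fail)
i=20 'd': node 2→2 (via fail)
i=21 'b': node 2→6
i=22 'b': node 6→7
i=23 'c': node 7→8  emit P1@[19:23]
i=24 'd': node 8→1 (via fail)
i=25 'd': node 1→2
i=26 'c': node 2→0 (via fail)
i=27 'b': node 0→0
i=28 'd': node 0→1
i=29 'b': node 1→0 (via fail)
i=30 'd': node 0→1
i=31 'd': node 1→2
i=32 'b': node 2→6
i=33 'b': node 6→7
i=34 'c': node 7→8  emit P1@[30:34]
i=35 'd': node 8→1 (via fail)
i=36 'd': node 1→2
i=37 'b': node 2→6
i=38 'b': node 6→7
i=39 'c': node 7→8  emit P1@[35:39]
i=40 'd': node 8→1 (via fail)
i=41 'd': node 1→2
i=42 'b': node 2→6
i=43 'b': node 6→7
i=44 'c': node 7→8  emit P1@[40:44]
i=45 'd': node 8→1 (via fail)
i=46 'd': node 1→2
i=47 'a': node 2→3
i=48 'd': node 3→4
i=49 'd': node 4→5  emit P0@[45:49]
i=50 'd': node 5→2 (via fail)
i=51 'd': node 2→2 (via fail)
i=52 'b': node 2→6
i=53 'b': node 6→7
i=54 'c': node 7→8  emit P1@[50:54]
i=55 'b': node 8→0 (via fail)
i=56 'd': node 0→1
i=57 'd': node 1→2
i=58 'b': node 2→6
i=59 'b': node 6→7
i=60 'c': node 7→8  emit P1@[56:60]
i=61 'd': node 8→1 (via fail)
i=62 'd': node 1→2
i=63 'a': node 2→3
i=64 'd': node 3→4
i=65 'd': node 4→5  emit P0@[61:65]

Result: [[5,0],[10,1],[18,0],[23,1],[34,1],[39,1],[44,1],[49,0],[54,1],[60,1],[65,0]]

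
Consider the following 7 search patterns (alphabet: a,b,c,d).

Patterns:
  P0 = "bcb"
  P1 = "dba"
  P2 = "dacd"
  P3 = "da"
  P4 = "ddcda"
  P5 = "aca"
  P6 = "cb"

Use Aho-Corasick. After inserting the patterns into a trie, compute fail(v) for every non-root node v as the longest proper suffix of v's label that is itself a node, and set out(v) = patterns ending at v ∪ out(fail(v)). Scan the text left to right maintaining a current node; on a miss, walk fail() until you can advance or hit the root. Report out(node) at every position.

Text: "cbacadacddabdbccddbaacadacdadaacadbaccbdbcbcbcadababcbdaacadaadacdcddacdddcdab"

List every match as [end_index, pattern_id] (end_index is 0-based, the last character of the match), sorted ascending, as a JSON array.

Build:
Trie nodes:
  0='ε' goto a→14 b→1 c→17 d→4
  1='b' goto c→2
  2='bc' goto b→3
  3='bcb' goto ·  [P0 ends]
  4='d' goto a→7 b→5 d→10
  5='db' goto a→6
  6='dba' goto ·  [P1 ends]
  7='da' goto c→8  [P3 ends]
  8='dac' goto d→9
  9='dacd' goto ·  [P2 ends]
  10='dd' goto c→11
  11='ddc' goto d→12
  12='ddcd' goto a→13
  13='ddcda' goto ·  [P4 ends]
  14='a' goto c→15
  15='ac' goto a→16
  16='aca' goto ·  [P5 ends]
  17='c' goto b→18
  18='cb' goto ·  [P6 ends]

BFS fail/out derivation:
  fail(1) 'b': from fail(0)=0 chase 'b': 0 ⇒ 0;  out=∅∪out(0)=∅
  fail(4) 'd': from fail(0)=0 chase 'd': 0 ⇒ 0;  out=∅∪out(0)=∅
  fail(14) 'a': from fail(0)=0 chase 'a': 0 ⇒ 0;  out=∅∪out(0)=∅
  fail(17) 'c': from fail(0)=0 chase 'c': 0 ⇒ 0;  out=∅∪out(0)=∅
  fail(2) 'bc': from fail(1)=0 chase 'c': 0 ⇒ 17;  out=∅∪out(17)=∅
  fail(5) 'db': from fail(4)=0 chase 'b': 0 ⇒ 1;  out=∅∪out(1)=∅
  fail(7) 'da': from fail(4)=0 chase 'a': 0 ⇒ 14;  out={3}∪out(14)={3}
  fail(10) 'dd': from fail(4)=0 chase 'd': 0 ⇒ 4;  out=∅∪out(4)=∅
  fail(15) 'ac': from fail(14)=0 chase 'c': 0 ⇒ 17;  out=∅∪out(17)=∅
  fail(18) 'cb': from fail(17)=0 chase 'b': 0 ⇒ 1;  out={6}∪out(1)={6}
  fail(3) 'bcb': from fail(2)=17 chase 'b': 17 ⇒ 18;  out={0}∪out(18)={0,6}
  fail(6) 'dba': from fail(5)=1 chase 'a': 1→0 ⇒ 14;  out={1}∪out(14)={1}
  fail(8) 'dac': from fail(7)=14 chase 'c': 14 ⇒ 15;  out=∅∪out(15)=∅
  fail(11) 'ddc': from fail(10)=4 chase 'c': 4→0 ⇒ 17;  out=∅∪out(17)=∅
  fail(16) 'aca': from fail(15)=17 chase 'a': 17→0 ⇒ 14;  out={5}∪out(14)={5}
  fail(9) 'dacd': from fail(8)=15 chase 'd': 15→17→0 ⇒ 4;  out={2}∪out(4)={2}
  fail(12) 'ddcd': from fail(11)=17 chase 'd': 17→0 ⇒ 4;  out=∅∪out(4)=∅
  fail(13) 'ddcda': from fail(12)=4 chase 'a': 4 ⇒ 7;  out={4}∪out(7)={3,4}

Run:
[0] read 'c'  n0⇒n17
[1] read 'b'  n17⇒n18  ** P6@[0:1]
[2] read 'a'  n18⇒n14 (via fail)
[3] read 'c'  n14⇒n15
[4] read 'a'  n15⇒n16  ** P5@[2:4]
[5] read 'd'  n16⇒n4 (via fail)
[6] read 'a'  n4⇒n7  ** P3@[5:6]
[7] read 'c'  n7⇒n8
[8] read 'd'  n8⇒n9  ** P2@[5:8]
[9] read 'd'  n9⇒n10 (via fail)
[10] read 'a'  n10⇒n7 (via fail)  ** P3@[9:10]
[11] read 'b'  n7⇒n1 (via fail)
[12] read 'd'  n1⇒n4 (via fail)
[13] read 'b'  n4⇒n5
[14] read 'c'  n5⇒n2 (via fail)
[15] read 'c'  n2⇒n17 (via fail)
[16] read 'd'  n17⇒n4 (via fail)
[17] read 'd'  n4⇒n10
[18] read 'b'  n10⇒n5 (via fail)
[19] read 'a'  n5⇒n6  ** P1@[17:19]
[20] read 'a'  n6⇒n14 (via fail)
[21] read 'c'  n14⇒n15
[22] read 'a'  n15⇒n16  ** P5@[20:22]
[23] read 'd'  n16⇒n4 (via fail)
[24] read 'a'  n4⇒n7  ** P3@[23:24]
[25] read 'c'  n7⇒n8
[26] read 'd'  n8⇒n9  ** P2@[23:26]
[27] read 'a'  n9⇒n7 (via fail)  ** P3@[26:27]
[28] read 'd'  n7⇒n4 (via fail)
[29] read 'a'  n4⇒n7  ** P3@[28:29]
[30] read 'a'  n7⇒n14 (via fail)
[31] read 'c'  n14⇒n15
[32] read 'a'  n15⇒n16  ** P5@[30:32]
[33] read 'd'  n16⇒n4 (via fail)
[34] read 'b'  n4⇒n5
[35] read 'a'  n5⇒n6  ** P1@[33:35]
[36] read 'c'  n6⇒n15 (via fail)
[37] read 'c'  n15⇒n17 (via fail)
[38] read 'b'  n17⇒n18  ** P6@[37:38]
[39] read 'd'  n18⇒n4 (via fail)
[40] read 'b'  n4⇒n5
[41] read 'c'  n5⇒n2 (via fail)
[42] read 'b'  n2⇒n3  ** P0@[40:42],P6@[41:42]
[43] read 'c'  n3⇒n2 (via fail)
[44] read 'b'  n2⇒n3  ** P0@[42:44],P6@[43:44]
[45] read 'c'  n3⇒n2 (via fail)
[46] read 'a'  n2⇒n14 (via fail)
[47] read 'd'  n14⇒n4 (via fail)
[48] read 'a'  n4⇒n7  ** P3@[47:48]
[49] read 'b'  n7⇒n1 (via fail)
[50] read 'a'  n1⇒n14 (via fail)
[51] read 'b'  n14⇒n1 (via fail)
[52] read 'c'  n1⇒n2
[53] read 'b'  n2⇒n3  ** P0@[51:53],P6@[52:53]
[54] read 'd'  n3⇒n4 (via fail)
[55] read 'a'  n4⇒n7  ** P3@[54:55]
[56] read 'a'  n7⇒n14 (via fail)
[57] read 'c'  n14⇒n15
[58] read 'a'  n15⇒n16  ** P5@[56:58]
[59] read 'd'  n16⇒n4 (via fail)
[60] read 'a'  n4⇒n7  ** P3@[59:60]
[61] read 'a'  n7⇒n14 (via fail)
[62] read 'd'  n14⇒n4 (via fail)
[63] read 'a'  n4⇒n7  ** P3@[62:63]
[64] read 'c'  n7⇒n8
[65] read 'd'  n8⇒n9  ** P2@[62:65]
[66] read 'c'  n9⇒n17 (via fail)
[67] read 'd'  n17⇒n4 (via fail)
[68] read 'd'  n4⇒n10
[69] read 'a'  n10⇒n7 (via fail)  ** P3@[68:69]
[70] read 'c'  n7⇒n8
[71] read 'd'  n8⇒n9  ** P2@[68:71]
[72] read 'd'  n9⇒n10 (via fail)
[73] read 'd'  n10⇒n10 (via fail)
[74] read 'c'  n10⇒n11
[75] read 'd'  n11⇒n12
[76] read 'a'  n12⇒n13  ** P3@[75:76],P4@[72:76]
[77] read 'b'  n13⇒n1 (via fail)

Matches: [[1,6],[4,5],[6,3],[8,2],[10,3],[19,1],[22,5],[24,3],[26,2],[27,3],[29,3],[32,5],[35,1],[38,6],[42,0],[42,6],[44,0],[44,6],[48,3],[53,0],[53,6],[55,3],[58,5],[60,3],[63,3],[65,2],[69,3],[71,2],[76,3],[76,4]]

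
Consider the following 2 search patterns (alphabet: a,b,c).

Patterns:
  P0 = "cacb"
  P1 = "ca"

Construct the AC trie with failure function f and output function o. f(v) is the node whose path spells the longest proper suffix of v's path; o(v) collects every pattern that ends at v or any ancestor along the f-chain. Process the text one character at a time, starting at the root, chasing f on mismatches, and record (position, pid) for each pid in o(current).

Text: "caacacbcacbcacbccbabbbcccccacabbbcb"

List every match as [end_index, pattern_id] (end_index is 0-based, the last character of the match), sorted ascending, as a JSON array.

Build:
Trie (insert patterns):
  n0 'ε': c→1
  n1 'c': a→2
  n2 'ca': c→3  ←P1
  n3 'cac': b→4
  n4 'cacb': ·  ←P0

Failure links (BFS by depth):
  n1('c'): parent n0 fail=0; on 'c' 0 → fail=0;  out ∅∪∅=∅
  n2('ca'): parent n1 fail=0; on 'a' 0 → fail=0;  out {1}∪∅={1}
  n3('cac'): parent n2 fail=0; on 'c' 0 → fail=1;  out ∅∪∅=∅
  n4('cacb'): parent n3 fail=1; on 'b' 1→0 → fail=0;  out {0}∪∅={0}

Run:
pos 0 'c': at 1
pos 1 'a': at 2  emit P1@[0:1]
pos 2 'a': at 0 (fail-walked)
pos 3 'c': at 1
pos 4 'a': at 2  emit P1@[3:4]
pos 5 'c': at 3
pos 6 'b': at 4  emit P0@[3:6]
pos 7 'c': at 1 (fail-walked)
pos 8 'a': at 2  emit P1@[7:8]
pos 9 'c': at 3
pos 10 'b': at 4  emit P0@[7:10]
pos 11 'c': at 1 (fail-walked)
pos 12 'a': at 2  emit P1@[11:12]
pos 13 'c': at 3
pos 14 'b': at 4  emit P0@[11:14]
pos 15 'c': at 1 (fail-walked)
pos 16 'c': at 1 (fail-walked)
pos 17 'b': at 0 (fail-walked)
pos 18 'a': at 0
pos 19 'b': at 0
pos 20 'b': at 0
pos 21 'b': at 0
pos 22 'c': at 1
pos 23 'c': at 1 (fail-walked)
pos 24 'c': at 1 (fail-walked)
pos 25 'c': at 1 (fail-walked)
pos 26 'c': at 1 (fail-walked)
pos 27 'a': at 2  emit P1@[26:27]
pos 28 'c': at 3
pos 29 'a': at 2 (fail-walked)  emit P1@[28:29]
pos 30 'b': at 0 (fail-walked)
pos 31 'b': at 0
pos 32 'b': at 0
pos 33 'c': at 1
pos 34 'b': at 0 (fail-walked)

Result: [[1,1],[4,1],[6,0],[8,1],[10,0],[12,1],[14,0],[27,1],[29,1]]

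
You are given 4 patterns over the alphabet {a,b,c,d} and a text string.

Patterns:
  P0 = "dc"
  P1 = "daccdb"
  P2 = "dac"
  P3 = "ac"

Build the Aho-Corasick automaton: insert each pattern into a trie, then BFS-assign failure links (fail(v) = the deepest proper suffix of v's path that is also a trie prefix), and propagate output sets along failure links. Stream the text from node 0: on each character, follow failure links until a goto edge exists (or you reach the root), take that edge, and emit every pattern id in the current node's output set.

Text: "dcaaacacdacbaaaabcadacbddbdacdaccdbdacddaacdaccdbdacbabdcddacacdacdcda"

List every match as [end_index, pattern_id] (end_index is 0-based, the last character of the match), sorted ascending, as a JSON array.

Construct AC machine:
Trie (insert patterns):
  n0 'ε': a→8 d→1
  n1 'd': a→3 c→2
  n2 'dc': ·  ←P0
  n3 'da': c→4
  n4 'dac': c→5  ←P2
  n5 'dacc': d→6
  n6 'daccd': b→7
  n7 'daccdb': ·  ←P1
  n8 'a': c→9
  n9 'ac': ·  ←P3

Failure links (BFS by depth):
  n1('d'): parent n0 fail=0; on 'd' 0 → fail=0;  out ∅∪∅=∅
  n8('a'): parent n0 fail=0; on 'a' 0 → fail=0;  out ∅∪∅=∅
  n2('dc'): parent n1 fail=0; on 'c' 0 → fail=0;  out {0}∪∅={0}
  n3('da'): parent n1 fail=0; on 'a' 0 → fail=8;  out ∅∪∅=∅
  n9('ac'): parent n8 fail=0; on 'c' 0 → fail=0;  out {3}∪∅={3}
  n4('dac'): parent n3 fail=8; on 'c' 8 → fail=9;  out {2}∪{3}={2,3}
  n5('dacc'): parent n4 fail=9; on 'c' 9→0 → fail=0;  out ∅∪∅=∅
  n6('daccd'): parent n5 fail=0; on 'd' 0 → fail=1;  out ∅∪∅=∅
  n7('daccdb'): parent n6 fail=1; on 'b' 1→0 → fail=0;  out {1}∪∅={1}

Run:
i=0 'd': node 0→1
i=1 'c': node 1→2  → match P0@[0:1]
i=2 'a': node 2→8 (fail-walked)
i=3 'a': node 8→8 (fail-walked)
i=4 'a': node 8→8 (fail-walked)
i=5 'c': node 8→9  → match P3@[4:5]
i=6 'a': node 9→8 (fail-walked)
i=7 'c': node 8→9  → match P3@[6:7]
i=8 'd': node 9→1 (fail-walked)
i=9 'a': node 1→3
i=10 'c': node 3→4  → match P2@[8:10],P3@[9:10]
i=11 'b': node 4→0 (fail-walked)
i=12 'a': node 0→8
i=13 'a': node 8→8 (fail-walked)
i=14 'a': node 8→8 (fail-walked)
i=15 'a': node 8→8 (fail-walked)
i=16 'b': node 8→0 (fail-walked)
i=17 'c': node 0→0
i=18 'a': node 0→8
i=19 'd': node 8→1 (fail-walked)
i=20 'a': node 1→3
i=21 'c': node 3→4  → match P2@[19:21],P3@[20:21]
i=22 'b': node 4→0 (fail-walked)
i=23 'd': node 0→1
i=24 'd': node 1→1 (fail-walked)
i=25 'b': node 1→0 (fail-walked)
i=26 'd': node 0→1
i=27 'a': node 1→3
i=28 'c': node 3→4  → match P2@[26:28],P3@[27:28]
i=29 'd': node 4→1 (fail-walked)
i=30 'a': node 1→3
i=31 'c': node 3→4  → match P2@[29:31],P3@[30:31]
i=32 'c': node 4→5
i=33 'd': node 5→6
i=34 'b': node 6→7  → match P1@[29:34]
i=35 'd': node 7→1 (fail-walked)
i=36 'a': node 1→3
i=37 'c': node 3→4  → match P2@[35:37],P3@[36:37]
i=38 'd': node 4→1 (fail-walked)
i=39 'd': node 1→1 (fail-walked)
i=40 'a': node 1→3
i=41 'a': node 3→8 (fail-walked)
i=42 'c': node 8→9  → match P3@[41:42]
i=43 'd': node 9→1 (fail-walked)
i=44 'a': node 1→3
i=45 'c': node 3→4  → match P2@[43:45],P3@[44:45]
i=46 'c': node 4→5
i=47 'd': node 5→6
i=48 'b': node 6→7  → match P1@[43:48]
i=49 'd': node 7→1 (fail-walked)
i=50 'a': node 1→3
i=51 'c': node 3→4  → match P2@[49:51],P3@[50:51]
i=52 'b': node 4→0 (fail-walked)
i=53 'a': node 0→8
i=54 'b': node 8→0 (fail-walked)
i=55 'd': node 0→1
i=56 'c': node 1→2  → match P0@[55:56]
i=57 'd': node 2→1 (fail-walked)
i=58 'd': node 1→1 (fail-walked)
i=59 'a': node 1→3
i=60 'c': node 3→4  → match P2@[58:60],P3@[59:60]
i=61 'a': node 4→8 (fail-walked)
i=62 'c': node 8→9  → match P3@[61:62]
i=63 'd': node 9→1 (fail-walked)
i=64 'a': node 1→3
i=65 'c': node 3→4  → match P2@[63:65],P3@[64:65]
i=66 'd': node 4→1 (fail-walked)
i=67 'c': node 1→2  → match P0@[66:67]
i=68 'd': node 2→1 (fail-walked)
i=69 'a': node 1→3

All matches (sorted): [[1,0],[5,3],[7,3],[10,2],[10,3],[21,2],[21,3],[28,2],[28,3],[31,2],[31,3],[34,1],[37,2],[37,3],[42,3],[45,2],[45,3],[48,1],[51,2],[51,3],[56,0],[60,2],[60,3],[62,3],[65,2],[65,3],[67,0]]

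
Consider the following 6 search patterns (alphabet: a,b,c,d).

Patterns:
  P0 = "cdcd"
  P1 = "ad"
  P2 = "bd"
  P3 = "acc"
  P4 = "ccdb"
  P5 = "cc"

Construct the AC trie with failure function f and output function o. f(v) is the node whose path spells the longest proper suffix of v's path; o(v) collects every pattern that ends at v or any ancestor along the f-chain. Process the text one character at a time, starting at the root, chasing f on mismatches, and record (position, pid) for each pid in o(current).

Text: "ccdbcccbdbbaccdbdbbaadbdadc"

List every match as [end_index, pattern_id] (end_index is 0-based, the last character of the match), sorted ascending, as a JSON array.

Build automaton:
Trie nodes:
  n0 'ε': a→5 b→7 c→1
  n1 'c': c→11 d→2
  n2 'cd': c→3
  n3 'cdc': d→4
  n4 'cdcd': ·  [P0 ends]
  n5 'a': c→9 d→6
  n6 'ad': ·  [P1 ends]
  n7 'b': d→8
  n8 'bd': ·  [P2 ends]
  n9 'ac': c→10
  n10 'acc': ·  [P3 ends]
  n11 'cc': d→12  [P5 ends]
  n12 'ccd': b→13
  n13 'ccdb': ·  [P4 ends]

Failure links (BFS by depth):
  fail(1) 'c': from fail(0)=0 chase 'c': 0 ⇒ 0;  out=∅∪out(0)=∅
  fail(5) 'a': from fail(0)=0 chase 'a': 0 ⇒ 0;  out=∅∪out(0)=∅
  fail(7) 'b': from fail(0)=0 chase 'b': 0 ⇒ 0;  out=∅∪out(0)=∅
  fail(2) 'cd': from fail(1)=0 chase 'd': 0 ⇒ 0;  out=∅∪out(0)=∅
  fail(6) 'ad': from fail(5)=0 chase 'd': 0 ⇒ 0;  out={1}∪out(0)={1}
  fail(8) 'bd': from fail(7)=0 chase 'd': 0 ⇒ 0;  out={2}∪out(0)={2}
  fail(9) 'ac': from fail(5)=0 chase 'c': 0 ⇒ 1;  out=∅∪out(1)=∅
  fail(11) 'cc': from fail(1)=0 chase 'c': 0 ⇒ 1;  out={5}∪out(1)={5}
  fail(3) 'cdc': from fail(2)=0 chase 'c': 0 ⇒ 1;  out=∅∪out(1)=∅
  fail(10) 'acc': from fail(9)=1 chase 'c': 1 ⇒ 11;  out={3}∪out(11)={3,5}
  fail(12) 'ccd': from fail(11)=1 chase 'd': 1 ⇒ 2;  out=∅∪out(2)=∅
  fail(4) 'cdcd': from fail(3)=1 chase 'd': 1 ⇒ 2;  out={0}∪out(2)={0}
  fail(13) 'ccdb': from fail(12)=2 chase 'b': 2→0 ⇒ 7;  out={4}∪out(7)={4}

Run:
pos 0 'c': at 1
pos 1 'c': at 11  → match P5@[0:1]
pos 2 'd': at 12
pos 3 'b': at 13  → match P4@[0:3]
pos 4 'c': at 1 ·f
pos 5 'c': at 11  → match P5@[4:5]
pos 6 'c': at 11 ·f  → match P5@[5:6]
pos 7 'b': at 7 ·f
pos 8 'd': at 8  → match P2@[7:8]
pos 9 'b': at 7 ·f
pos 10 'b': at 7 ·f
pos 11 'a': at 5 ·f
pos 12 'c': at 9
pos 13 'c': at 10  → match P3@[11:13],P5@[12:13]
pos 14 'd': at 12 ·f
pos 15 'b': at 13  → match P4@[12:15]
pos 16 'd': at 8 ·f  → match P2@[15:16]
pos 17 'b': at 7 ·f
pos 18 'b': at 7 ·f
pos 19 'a': at 5 ·f
pos 20 'a': at 5 ·f
pos 21 'd': at 6  → match P1@[20:21]
pos 22 'b': at 7 ·f
pos 23 'd': at 8  → match P2@[22:23]
pos 24 'a': at 5 ·f
pos 25 'd': at 6  → match P1@[24:25]
pos 26 'c': at 1 ·f

Matches: [[1,5],[3,4],[5,5],[6,5],[8,2],[13,3],[13,5],[15,4],[16,2],[21,1],[23,2],[25,1]]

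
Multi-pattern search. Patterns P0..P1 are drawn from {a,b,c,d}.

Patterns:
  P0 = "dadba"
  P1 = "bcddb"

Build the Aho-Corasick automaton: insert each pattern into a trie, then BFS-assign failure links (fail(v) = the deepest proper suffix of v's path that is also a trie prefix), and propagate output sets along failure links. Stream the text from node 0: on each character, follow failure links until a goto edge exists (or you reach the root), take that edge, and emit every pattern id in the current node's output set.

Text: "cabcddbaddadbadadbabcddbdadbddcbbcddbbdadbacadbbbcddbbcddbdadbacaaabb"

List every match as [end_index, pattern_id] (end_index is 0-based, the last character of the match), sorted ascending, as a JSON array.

Construct AC machine:
Trie nodes:
  0='ε' goto b→6 d→1
  1='d' goto a→2
  2='da' goto d→3
  3='dad' goto b→4
  4='dadb' goto a→5
  5='dadba' goto ·  [P0 ends]
  6='b' goto c→7
  7='bc' goto d→8
  8='bcd' goto d→9
  9='bcdd' goto b→10
  10='bcddb' goto ·  [P1 ends]

Failure links (BFS by depth):
  fail(1) 'd': from fail(0)=0 chase 'd': 0 ⇒ 0;  out=∅∪out(0)=∅
  fail(6) 'b': from fail(0)=0 chase 'b': 0 ⇒ 0;  out=∅∪out(0)=∅
  fail(2) 'da': from fail(1)=0 chase 'a': 0 ⇒ 0;  out=∅∪out(0)=∅
  fail(7) 'bc': from fail(6)=0 chase 'c': 0 ⇒ 0;  out=∅∪out(0)=∅
  fail(3) 'dad': from fail(2)=0 chase 'd': 0 ⇒ 1;  out=∅∪out(1)=∅
  fail(8) 'bcd': from fail(7)=0 chase 'd': 0 ⇒ 1;  out=∅∪out(1)=∅
  fail(4) 'dadb': from fail(3)=1 chase 'b': 1→0 ⇒ 6;  out=∅∪out(6)=∅
  fail(9) 'bcdd': from fail(8)=1 chase 'd': 1→0 ⇒ 1;  out=∅∪out(1)=∅
  fail(5) 'dadba': from fail(4)=6 chase 'a': 6→0 ⇒ 0;  out={0}∪out(0)={0}
  fail(10) 'bcddb': from fail(9)=1 chase 'b': 1→0 ⇒ 6;  out={1}∪out(6)={1}

Run:
pos 0 'c': at 0
pos 1 'a': at 0
pos 2 'b': at 6
pos 3 'c': at 7
pos 4 'd': at 8
pos 5 'd': at 9
pos 6 'b': at 10  emit P1@[2:6]
pos 7 'a': at 0 (via fail)
pos 8 'd': at 1
pos 9 'd': at 1 (via fail)
pos 10 'a': at 2
pos 11 'd': at 3
pos 12 'b': at 4
pos 13 'a': at 5  emit P0@[9:13]
pos 14 'd': at 1 (via fail)
pos 15 'a': at 2
pos 16 'd': at 3
pos 17 'b': at 4
pos 18 'a': at 5  emit P0@[14:18]
pos 19 'b': at 6 (via fail)
pos 20 'c': at 7
pos 21 'd': at 8
pos 22 'd': at 9
pos 23 'b': at 10  emit P1@[19:23]
pos 24 'd': at 1 (via fail)
pos 25 'a': at 2
pos 26 'd': at 3
pos 27 'b': at 4
pos 28 'd': at 1 (via fail)
pos 29 'd': at 1 (via fail)
pos 30 'c': at 0 (via fail)
pos 31 'b': at 6
pos 32 'b': at 6 (via fail)
pos 33 'c': at 7
pos 34 'd': at 8
pos 35 'd': at 9
pos 36 'b': at 10  emit P1@[32:36]
pos 37 'b': at 6 (via fail)
pos 38 'd': at 1 (via fail)
pos 39 'a': at 2
pos 40 'd': at 3
pos 41 'b': at 4
pos 42 'a': at 5  emit P0@[38:42]
pos 43 'c': at 0 (via fail)
pos 44 'a': at 0
pos 45 'd': at 1
pos 46 'b': at 6 (via fail)
pos 47 'b': at 6 (via fail)
pos 48 'b': at 6 (via fail)
pos 49 'c': at 7
pos 50 'd': at 8
pos 51 'd': at 9
pos 52 'b': at 10  emit P1@[48:52]
pos 53 'b': at 6 (via fail)
pos 54 'c': at 7
pos 55 'd': at 8
pos 56 'd': at 9
pos 57 'b': at 10  emit P1@[53:57]
pos 58 'd': at 1 (via fail)
pos 59 'a': at 2
pos 60 'd': at 3
pos 61 'b': at 4
pos 62 'a': at 5  emit P0@[58:62]
pos 63 'c': at 0 (via fail)
pos 64 'a': at 0
pos 65 'a': at 0
pos 66 'a': at 0
pos 67 'b': at 6
pos 68 'b': at 6 (via fail)

All matches (sorted): [[6,1],[13,0],[18,0],[23,1],[36,1],[42,0],[52,1],[57,1],[62,0]]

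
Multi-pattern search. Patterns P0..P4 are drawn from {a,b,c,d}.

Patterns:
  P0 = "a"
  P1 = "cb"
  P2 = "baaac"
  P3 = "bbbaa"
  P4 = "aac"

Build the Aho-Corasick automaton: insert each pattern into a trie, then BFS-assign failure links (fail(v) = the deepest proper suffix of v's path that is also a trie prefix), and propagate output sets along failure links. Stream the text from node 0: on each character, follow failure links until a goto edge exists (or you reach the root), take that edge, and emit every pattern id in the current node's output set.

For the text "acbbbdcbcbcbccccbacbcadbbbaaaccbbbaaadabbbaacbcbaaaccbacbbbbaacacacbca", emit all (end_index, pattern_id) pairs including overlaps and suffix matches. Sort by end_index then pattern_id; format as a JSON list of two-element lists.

Build automaton:
Trie nodes:
  n0 'ε': a→1 b→4 c→2
  n1 'a': a→13  ←P0
  n2 'c': b→3
  n3 'cb': ·  ←P1
  n4 'b': a→5 b→9
  n5 'ba': a→6
  n6 'baa': a→7
  n7 'baaa': c→8
  n8 'baaac': ·  ←P2
  n9 'bb': b→10
  n10 'bbb': a→11
  n11 'bbba': a→12
  n12 'bbbaa': ·  ←P3
  n13 'aa': c→14
  n14 'aac': ·  ←P4

BFS fail/out derivation:
  n1('a'): parent n0 fail=0; on 'a' 0 → fail=0;  out {0}∪∅={0}
  n2('c'): parent n0 fail=0; on 'c' 0 → fail=0;  out ∅∪∅=∅
  n4('b'): parent n0 fail=0; on 'b' 0 → fail=0;  out ∅∪∅=∅
  n3('cb'): parent n2 fail=0; on 'b' 0 → fail=4;  out {1}∪∅={1}
  n5('ba'): parent n4 fail=0; on 'a' 0 → fail=1;  out ∅∪{0}={0}
  n9('bb'): parent n4 fail=0; on 'b' 0 → fail=4;  out ∅∪∅=∅
  n13('aa'): parent n1 fail=0; on 'a' 0 → fail=1;  out ∅∪{0}={0}
  n6('baa'): parent n5 fail=1; on 'a' 1 → fail=13;  out ∅∪{0}={0}
  n10('bbb'): parent n9 fail=4; on 'b' 4 → fail=9;  out ∅∪∅=∅
  n14('aac'): parent n13 fail=1; on 'c' 1→0 → fail=2;  out {4}∪∅={4}
  n7('baaa'): parent n6 fail=13; on 'a' 13→1 → fail=13;  out ∅∪{0}={0}
  n11('bbba'): parent n10 fail=9; on 'a' 9→4 → fail=5;  out ∅∪{0}={0}
  n8('baaac'): parent n7 fail=13; on 'c' 13 → fail=14;  out {2}∪{4}={2,4}
  n12('bbbaa'): parent n11 fail=5; on 'a' 5 → fail=6;  out {3}∪{0}={0,3}

Run:
pos 0 'a': at 1  emit P0@[0:0]
pos 1 'c': at 2 (via fail)
pos 2 'b': at 3  emit P1@[1:2]
pos 3 'b': at 9 (via fail)
pos 4 'b': at 10
pos 5 'd': at 0 (via fail)
pos 6 'c': at 2
pos 7 'b': at 3  emit P1@[6:7]
pos 8 'c': at 2 (via fail)
pos 9 'b': at 3  emit P1@[8:9]
pos 10 'c': at 2 (via fail)
pos 11 'b': at 3  emit P1@[10:11]
pos 12 'c': at 2 (via fail)
pos 13 'c': at 2 (via fail)
pos 14 'c': at 2 (via fail)
pos 15 'c': at 2 (via fail)
pos 16 'b': at 3  emit P1@[15:16]
pos 17 'a': at 5 (via fail)  emit P0@[17:17]
pos 18 'c': at 2 (via fail)
pos 19 'b': at 3  emit P1@[18:19]
pos 20 'c': at 2 (via fail)
pos 21 'a': at 1 (via fail)  emit P0@[21:21]
pos 22 'd': at 0 (via fail)
pos 23 'b': at 4
pos 24 'b': at 9
pos 25 'b': at 10
pos 26 'a': at 11  emit P0@[26:26]
pos 27 'a': at 12  emit P0@[27:27],P3@[23:27]
pos 28 'a': at 7 (via fail)  emit P0@[28:28]
pos 29 'c': at 8  emit P2@[25:29],P4@[27:29]
pos 30 'c': at 2 (via fail)
pos 31 'b': at 3  emit P1@[30:31]
pos 32 'b': at 9 (via fail)
pos 33 'b': at 10
pos 34 'a': at 11  emit P0@[34:34]
pos 35 'a': at 12  emit P0@[35:35],P3@[31:35]
pos 36 'a': at 7 (via fail)  emit P0@[36:36]
pos 37 'd': at 0 (via fail)
pos 38 'a': at 1  emit P0@[38:38]
pos 39 'b': at 4 (via fail)
pos 40 'b': at 9
pos 41 'b': at 10
pos 42 'a': at 11  emit P0@[42:42]
pos 43 'a': at 12  emit P0@[43:43],P3@[39:43]
pos 44 'c': at 14 (via fail)  emit P4@[42:44]
pos 45 'b': at 3 (via fail)  emit P1@[44:45]
pos 46 'c': at 2 (via fail)
pos 47 'b': at 3  emit P1@[46:47]
pos 48 'a': at 5 (via fail)  emit P0@[48:48]
pos 49 'a': at 6  emit P0@[49:49]
pos 50 'a': at 7  emit P0@[50:50]
pos 51 'c': at 8  emit P2@[47:51],P4@[49:51]
pos 52 'c': at 2 (via fail)
pos 53 'b': at 3  emit P1@[52:53]
pos 54 'a': at 5 (via fail)  emit P0@[54:54]
pos 55 'c': at 2 (via fail)
pos 56 'b': at 3  emit P1@[55:56]
pos 57 'b': at 9 (via fail)
pos 58 'b': at 10
pos 59 'b': at 10 (via fail)
pos 60 'a': at 11  emit P0@[60:60]
pos 61 'a': at 12  emit P0@[61:61],P3@[57:61]
pos 62 'c': at 14 (via fail)  emit P4@[60:62]
pos 63 'a': at 1 (via fail)  emit P0@[63:63]
pos 64 'c': at 2 (via fail)
pos 65 'a': at 1 (via fail)  emit P0@[65:65]
pos 66 'c': at 2 (via fail)
pos 67 'b': at 3  emit P1@[66:67]
pos 68 'c': at 2 (via fail)
pos 69 'a': at 1 (via fail)  emit P0@[69:69]

Matches: [[0,0],[2,1],[7,1],[9,1],[11,1],[16,1],[17,0],[19,1],[21,0],[26,0],[27,0],[27,3],[28,0],[29,2],[29,4],[31,1],[34,0],[35,0],[35,3],[36,0],[38,0],[42,0],[43,0],[43,3],[44,4],[45,1],[47,1],[48,0],[49,0],[50,0],[51,2],[51,4],[53,1],[54,0],[56,1],[60,0],[61,0],[61,3],[62,4],[63,0],[65,0],[67,1],[69,0]]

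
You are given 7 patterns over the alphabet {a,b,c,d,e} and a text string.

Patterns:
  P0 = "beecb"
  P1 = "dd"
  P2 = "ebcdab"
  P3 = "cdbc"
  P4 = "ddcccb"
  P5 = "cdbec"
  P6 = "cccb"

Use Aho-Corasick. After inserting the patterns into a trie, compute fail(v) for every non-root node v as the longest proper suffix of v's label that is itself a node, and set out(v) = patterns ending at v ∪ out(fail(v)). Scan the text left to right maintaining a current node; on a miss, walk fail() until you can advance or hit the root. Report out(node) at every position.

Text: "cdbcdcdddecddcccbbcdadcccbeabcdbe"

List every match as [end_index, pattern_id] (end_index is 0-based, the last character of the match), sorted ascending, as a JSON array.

Build automaton:
Trie (insert patterns):
  0='ε' goto b→1 c→14 d→6 e→8
  1='b' goto e→2
  2='be' goto e→3
  3='bee' goto c→4
  4='beec' goto b→5
  5='beecb' goto ·  ←P0
  6='d' goto d→7
  7='dd' goto c→18  ←P1
  8='e' goto b→9
  9='eb' goto c→10
  10='ebc' goto d→11
  11='ebcd' goto a→12
  12='ebcda' goto b→13
  13='ebcdab' goto ·  ←P2
  14='c' goto c→24 d→15
  15='cd' goto b→16
  16='cdb' goto c→17 e→22
  17='cdbc' goto ·  ←P3
  18='ddc' goto c→19
  19='ddcc' goto c→20
  20='ddccc' goto b→21
  21='ddcccb' goto ·  ←P4
  22='cdbe' goto c→23
  23='cdbec' goto ·  ←P5
  24='cc' goto c→25
  25='ccc' goto b→26
  26='cccb' goto ·  ←P6

Failure links (BFS by depth):
  n1('b'): parent n0 fail=0; on 'b' 0 → fail=0;  out ∅∪∅=∅
  n6('d'): parent n0 fail=0; on 'd' 0 → fail=0;  out ∅∪∅=∅
  n8('e'): parent n0 fail=0; on 'e' 0 → fail=0;  out ∅∪∅=∅
  n14('c'): parent n0 fail=0; on 'c' 0 → fail=0;  out ∅∪∅=∅
  n2('be'): parent n1 fail=0; on 'e' 0 → fail=8;  out ∅∪∅=∅
  n7('dd'): parent n6 fail=0; on 'd' 0 → fail=6;  out {1}∪∅={1}
  n9('eb'): parent n8 fail=0; on 'b' 0 → fail=1;  out ∅∪∅=∅
  n15('cd'): parent n14 fail=0; on 'd' 0 → fail=6;  out ∅∪∅=∅
  n24('cc'): parent n14 fail=0; on 'c' 0 → fail=14;  out ∅∪∅=∅
  n3('bee'): parent n2 fail=8; on 'e' 8→0 → fail=8;  out ∅∪∅=∅
  n10('ebc'): parent n9 fail=1; on 'c' 1→0 → fail=14;  out ∅∪∅=∅
  n16('cdb'): parent n15 fail=6; on 'b' 6→0 → fail=1;  out ∅∪∅=∅
  n18('ddc'): parent n7 fail=6; on 'c' 6→0 → fail=14;  out ∅∪∅=∅
  n25('ccc'): parent n24 fail=14; on 'c' 14 → fail=24;  out ∅∪∅=∅
  n4('beec'): parent n3 fail=8; on 'c' 8→0 → fail=14;  out ∅∪∅=∅
  n11('ebcd'): parent n10 fail=14; on 'd' 14 → fail=15;  out ∅∪∅=∅
  n17('cdbc'): parent n16 fail=1; on 'c' 1→0 → fail=14;  out {3}∪∅={3}
  n19('ddcc'): parent n18 fail=14; on 'c' 14 → fail=24;  out ∅∪∅=∅
  n22('cdbe'): parent n16 fail=1; on 'e' 1 → fail=2;  out ∅∪∅=∅
  n26('cccb'): parent n25 fail=24; on 'b' 24→14→0 → fail=1;  out {6}∪∅={6}
  n5('beecb'): parent n4 fail=14; on 'b' 14→0 → fail=1;  out {0}∪∅={0}
  n12('ebcda'): parent n11 fail=15; on 'a' 15→6→0 → fail=0;  out ∅∪∅=∅
  n20('ddccc'): parent n19 fail=24; on 'c' 24 → fail=25;  out ∅∪∅=∅
  n23('cdbec'): parent n22 fail=2; on 'c' 2→8→0 → fail=14;  out {5}∪∅={5}
  n13('ebcdab'): parent n12 fail=0; on 'b' 0 → fail=1;  out {2}∪∅={2}
  n21('ddcccb'): parent n20 fail=25; on 'b' 25 → fail=26;  out {4}∪{6}={4,6}

Run:
i=0 'c': node 0→14
i=1 'd': node 14→15
i=2 'b': node 15→16
i=3 'c': node 16→17  emit P3@[0:3]
i=4 'd': node 17→15 (fail-walked)
i=5 'c': node 15→14 (fail-walked)
i=6 'd': node 14→15
i=7 'd': node 15→7 (fail-walked)  emit P1@[6:7]
i=8 'd': node 7→7 (fail-walked)  emit P1@[7:8]
i=9 'e': node 7→8 (fail-walked)
i=10 'c': node 8→14 (fail-walked)
i=11 'd': node 14→15
i=12 'd': node 15→7 (fail-walked)  emit P1@[11:12]
i=13 'c': node 7→18
i=14 'c': node 18→19
i=15 'c': node 19→20
i=16 'b': node 20→21  emit P4@[11:16],P6@[13:16]
i=17 'b': node 21→1 (fail-walked)
i=18 'c': node 1→14 (fail-walked)
i=19 'd': node 14→15
i=20 'a': node 15→0 (fail-walked)
i=21 'd': node 0→6
i=22 'c': node 6→14 (fail-walked)
i=23 'c': node 14→24
i=24 'c': node 24→25
i=25 'b': node 25→26  emit P6@[22:25]
i=26 'e': node 26→2 (fail-walked)
i=27 'a': node 2→0 (fail-walked)
i=28 'b': node 0→1
i=29 'c': node 1→14 (fail-walked)
i=30 'd': node 14→15
i=31 'b': node 15→16
i=32 'e': node 16→22

All matches (sorted): [[3,3],[7,1],[8,1],[12,1],[16,4],[16,6],[25,6]]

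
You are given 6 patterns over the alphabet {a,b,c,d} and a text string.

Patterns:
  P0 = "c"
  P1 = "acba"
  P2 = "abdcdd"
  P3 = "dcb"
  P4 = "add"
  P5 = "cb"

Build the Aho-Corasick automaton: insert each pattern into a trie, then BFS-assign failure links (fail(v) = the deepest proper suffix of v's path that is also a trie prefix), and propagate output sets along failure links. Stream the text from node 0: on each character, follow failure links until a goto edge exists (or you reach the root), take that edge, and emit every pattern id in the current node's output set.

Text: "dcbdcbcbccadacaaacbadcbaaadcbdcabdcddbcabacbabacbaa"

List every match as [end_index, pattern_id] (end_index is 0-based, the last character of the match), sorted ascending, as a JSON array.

Build:
Trie nodes:
  0='ε' goto a→2 c→1 d→11
  1='c' goto b→16  ←P0
  2='a' goto b→6 c→3 d→14
  3='ac' goto b→4
  4='acb' goto a→5
  5='acba' goto ·  ←P1
  6='ab' goto d→7
  7='abd' goto c→8
  8='abdc' goto d→9
  9='abdcd' goto d→10
  10='abdcdd' goto ·  ←P2
  11='d' goto c→12
  12='dc' goto b→13
  13='dcb' goto ·  ←P3
  14='ad' goto d→15
  15='add' goto ·  ←P4
  16='cb' goto ·  ←P5

Failure links (BFS by depth):
  n1('c'): parent n0 fail=0; on 'c' 0 → fail=0;  out {0}∪∅={0}
  n2('a'): parent n0 fail=0; on 'a' 0 → fail=0;  out ∅∪∅=∅
  n11('d'): parent n0 fail=0; on 'd' 0 → fail=0;  out ∅∪∅=∅
  n3('ac'): parent n2 fail=0; on 'c' 0 → fail=1;  out ∅∪{0}={0}
  n6('ab'): parent n2 fail=0; on 'b' 0 → fail=0;  out ∅∪∅=∅
  n12('dc'): parent n11 fail=0; on 'c' 0 → fail=1;  out ∅∪{0}={0}
  n14('ad'): parent n2 fail=0; on 'd' 0 → fail=11;  out ∅∪∅=∅
  n16('cb'): parent n1 fail=0; on 'b' 0 → fail=0;  out {5}∪∅={5}
  n4('acb'): parent n3 fail=1; on 'b' 1 → fail=16;  out ∅∪{5}={5}
  n7('abd'): parent n6 fail=0; on 'd' 0 → fail=11;  out ∅∪∅=∅
  n13('dcb'): parent n12 fail=1; on 'b' 1 → fail=16;  out {3}∪{5}={3,5}
  n15('add'): parent n14 fail=11; on 'd' 11→0 → fail=11;  out {4}∪∅={4}
  n5('acba'): parent n4 fail=16; on 'a' 16→0 → fail=2;  out {1}∪∅={1}
  n8('abdc'): parent n7 fail=11; on 'c' 11 → fail=12;  out ∅∪{0}={0}
  n9('abdcd'): parent n8 fail=12; on 'd' 12→1→0 → fail=11;  out ∅∪∅=∅
  n10('abdcdd'): parent n9 fail=11; on 'd' 11→0 → fail=11;  out {2}∪∅={2}

Scan:
pos 0 'd': at 11
pos 1 'c': at 12  → match P0@[1:1]
pos 2 'b': at 13  → match P3@[0:2],P5@[1:2]
pos 3 'd': at 11 (fail-walked)
pos 4 'c': at 12  → match P0@[4:4]
pos 5 'b': at 13  → match P3@[3:5],P5@[4:5]
pos 6 'c': at 1 (fail-walked)  → match P0@[6:6]
pos 7 'b': at 16  → match P5@[6:7]
pos 8 'c': at 1 (fail-walked)  → match P0@[8:8]
pos 9 'c': at 1 (fail-walked)  → match P0@[9:9]
pos 10 'a': at 2 (fail-walked)
pos 11 'd': at 14
pos 12 'a': at 2 (fail-walked)
pos 13 'c': at 3  → match P0@[13:13]
pos 14 'a': at 2 (fail-walked)
pos 15 'a': at 2 (fail-walked)
pos 16 'a': at 2 (fail-walked)
pos 17 'c': at 3  → match P0@[17:17]
pos 18 'b': at 4  → match P5@[17:18]
pos 19 'a': at 5  → match P1@[16:19]
pos 20 'd': at 14 (fail-walked)
pos 21 'c': at 12 (fail-walked)  → match P0@[21:21]
pos 22 'b': at 13  → match P3@[20:22],P5@[21:22]
pos 23 'a': at 2 (fail-walked)
pos 24 'a': at 2 (fail-walked)
pos 25 'a': at 2 (fail-walked)
pos 26 'd': at 14
pos 27 'c': at 12 (fail-walked)  → match P0@[27:27]
pos 28 'b': at 13  → match P3@[26:28],P5@[27:28]
pos 29 'd': at 11 (fail-walked)
pos 30 'c': at 12  → match P0@[30:30]
pos 31 'a': at 2 (fail-walked)
pos 32 'b': at 6
pos 33 'd': at 7
pos 34 'c': at 8  → match P0@[34:34]
pos 35 'd': at 9
pos 36 'd': at 10  → match P2@[31:36]
pos 37 'b': at 0 (fail-walked)
pos 38 'c': at 1  → match P0@[38:38]
pos 39 'a': at 2 (fail-walked)
pos 40 'b': at 6
pos 41 'a': at 2 (fail-walked)
pos 42 'c': at 3  → match P0@[42:42]
pos 43 'b': at 4  → match P5@[42:43]
pos 44 'a': at 5  → match P1@[41:44]
pos 45 'b': at 6 (fail-walked)
pos 46 'a': at 2 (fail-walked)
pos 47 'c': at 3  → match P0@[47:47]
pos 48 'b': at 4  → match P5@[47:48]
pos 49 'a': at 5  → match P1@[46:49]
pos 50 'a': at 2 (fail-walked)

Matches: [[1,0],[2,3],[2,5],[4,0],[5,3],[5,5],[6,0],[7,5],[8,0],[9,0],[13,0],[17,0],[18,5],[19,1],[21,0],[22,3],[22,5],[27,0],[28,3],[28,5],[30,0],[34,0],[36,2],[38,0],[42,0],[43,5],[44,1],[47,0],[48,5],[49,1]]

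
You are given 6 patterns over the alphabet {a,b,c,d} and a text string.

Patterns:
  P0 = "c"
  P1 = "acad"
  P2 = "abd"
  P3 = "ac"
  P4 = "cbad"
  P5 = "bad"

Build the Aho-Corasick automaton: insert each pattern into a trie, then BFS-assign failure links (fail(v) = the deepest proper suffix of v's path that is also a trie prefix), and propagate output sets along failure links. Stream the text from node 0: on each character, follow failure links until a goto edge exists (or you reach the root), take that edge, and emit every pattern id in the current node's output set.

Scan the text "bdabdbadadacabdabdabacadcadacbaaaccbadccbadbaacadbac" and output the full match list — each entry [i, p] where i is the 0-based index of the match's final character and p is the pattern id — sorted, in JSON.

Construct AC machine:
Trie nodes:
  0='ε' goto a→2 b→11 c→1
  1='c' goto b→8  ←P0
  2='a' goto b→6 c→3
  3='ac' goto a→4  ←P3
  4='aca' goto d→5
  5='acad' goto ·  ←P1
  6='ab' goto d→7
  7='abd' goto ·  ←P2
  8='cb' goto a→9
  9='cba' goto d→10
  10='cbad' goto ·  ←P4
  11='b' goto a→12
  12='ba' goto d→13
  13='bad' goto ·  ←P5

Failure links (BFS by depth):
  fail(1) 'c': from fail(0)=0 chase 'c': 0 ⇒ 0;  out={0}∪out(0)={0}
  fail(2) 'a': from fail(0)=0 chase 'a': 0 ⇒ 0;  out=∅∪out(0)=∅
  fail(11) 'b': from fail(0)=0 chase 'b': 0 ⇒ 0;  out=∅∪out(0)=∅
  fail(3) 'ac': from fail(2)=0 chase 'c': 0 ⇒ 1;  out={3}∪out(1)={0,3}
  fail(6) 'ab': from fail(2)=0 chase 'b': 0 ⇒ 11;  out=∅∪out(11)=∅
  fail(8) 'cb': from fail(1)=0 chase 'b': 0 ⇒ 11;  out=∅∪out(11)=∅
  fail(12) 'ba': from fail(11)=0 chase 'a': 0 ⇒ 2;  out=∅∪out(2)=∅
  fail(4) 'aca': from fail(3)=1 chase 'a': 1→0 ⇒ 2;  out=∅∪out(2)=∅
  fail(7) 'abd': from fail(6)=11 chase 'd': 11→0 ⇒ 0;  out={2}∪out(0)={2}
  fail(9) 'cba': from fail(8)=11 chase 'a': 11 ⇒ 12;  out=∅∪out(12)=∅
  fail(13) 'bad': from fail(12)=2 chase 'd': 2→0 ⇒ 0;  out={5}∪out(0)={5}
  fail(5) 'acad': from fail(4)=2 chase 'd': 2→0 ⇒ 0;  out={1}∪out(0)={1}
  fail(10) 'cbad': from fail(9)=12 chase 'd': 12 ⇒ 13;  out={4}∪out(13)={4,5}

Run:
[0] read 'b'  n0⇒n11
[1] read 'd'  n11⇒n0 (fail-walked)
[2] read 'a'  n0⇒n2
[3] read 'b'  n2⇒n6
[4] read 'd'  n6⇒n7  → match P2@[2:4]
[5] read 'b'  n7⇒n11 (fail-walked)
[6] read 'a'  n11⇒n12
[7] read 'd'  n12⇒n13  → match P5@[5:7]
[8] read 'a'  n13⇒n2 (fail-walked)
[9] read 'd'  n2⇒n0 (fail-walked)
[10] read 'a'  n0⇒n2
[11] read 'c'  n2⇒n3  → match P0@[11:11],P3@[10:11]
[12] read 'a'  n3⇒n4
[13] read 'b'  n4⇒n6 (fail-walked)
[14] read 'd'  n6⇒n7  → match P2@[12:14]
[15] read 'a'  n7⇒n2 (fail-walked)
[16] read 'b'  n2⇒n6
[17] read 'd'  n6⇒n7  → match P2@[15:17]
[18] read 'a'  n7⇒n2 (fail-walked)
[19] read 'b'  n2⇒n6
[20] read 'a'  n6⇒n12 (fail-walked)
[21] read 'c'  n12⇒n3 (fail-walked)  → match P0@[21:21],P3@[20:21]
[22] read 'a'  n3⇒n4
[23] read 'd'  n4⇒n5  → match P1@[20:23]
[24] read 'c'  n5⇒n1 (fail-walked)  → match P0@[24:24]
[25] read 'a'  n1⇒n2 (fail-walked)
[26] read 'd'  n2⇒n0 (fail-walked)
[27] read 'a'  n0⇒n2
[28] read 'c'  n2⇒n3  → match P0@[28:28],P3@[27:28]
[29] read 'b'  n3⇒n8 (fail-walked)
[30] read 'a'  n8⇒n9
[31] read 'a'  n9⇒n2 (fail-walked)
[32] read 'a'  n2⇒n2 (fail-walked)
[33] read 'c'  n2⇒n3  → match P0@[33:33],P3@[32:33]
[34] read 'c'  n3⇒n1 (fail-walked)  → match P0@[34:34]
[35] read 'b'  n1⇒n8
[36] read 'a'  n8⇒n9
[37] read 'd'  n9⇒n10  → match P4@[34:37],P5@[35:37]
[38] read 'c'  n10⇒n1 (fail-walked)  → match P0@[38:38]
[39] read 'c'  n1⇒n1 (fail-walked)  → match P0@[39:39]
[40] read 'b'  n1⇒n8
[41] read 'a'  n8⇒n9
[42] read 'd'  n9⇒n10  → match P4@[39:42],P5@[40:42]
[43] read 'b'  n10⇒n11 (fail-walked)
[44] read 'a'  n11⇒n12
[45] read 'a'  n12⇒n2 (fail-walked)
[46] read 'c'  n2⇒n3  → match P0@[46:46],P3@[45:46]
[47] read 'a'  n3⇒n4
[48] read 'd'  n4⇒n5  → match P1@[45:48]
[49] read 'b'  n5⇒n11 (fail-walked)
[50] read 'a'  n11⇒n12
[51] read 'c'  n12⇒n3 (fail-walked)  → match P0@[51:51],P3@[50:51]

Result: [[4,2],[7,5],[11,0],[11,3],[14,2],[17,2],[21,0],[21,3],[23,1],[24,0],[28,0],[28,3],[33,0],[33,3],[34,0],[37,4],[37,5],[38,0],[39,0],[42,4],[42,5],[46,0],[46,3],[48,1],[51,0],[51,3]]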